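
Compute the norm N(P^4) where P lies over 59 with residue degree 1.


N(P^a) = p^(a*f)
= 59^(4*1)
= 59^4
= 12117361

12117361


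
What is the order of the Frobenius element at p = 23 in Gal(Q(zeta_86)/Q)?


The Frobenius at p in Gal(Q(zeta_n)/Q) = (Z/nZ)* is the class of p, so its order is ord_86(23), the smallest k >= 1 with 23^k = 1 mod 86.
n = 86 = 2 * 43, phi(86) = 42; the order divides phi(n).
Divisors of 42: 1, 2, 3, 6, 7, 14, 21, 42
Repeated squaring mod 86: 23^1 = 23, 23^2 = 13, 23^4 = 83, 23^8 = 9, 23^16 = 81, 23^32 = 25
Test divisors in increasing order:
  k=1: 23^1 = 23 mod 86
  k=2: 23^2 = 13 mod 86
  k=3: 23^3 = 13 * 23 = 41 mod 86
  k=6: 23^6 = 83 * 13 = 47 mod 86
  k=7: 23^7 = 83 * 13 * 23 = 49 mod 86
  k=14: 23^14 = 9 * 83 * 13 = 79 mod 86
  k=21: 23^21 = 81 * 83 * 23 = 1 mod 86  <- first divisor giving 1
Order = 21

21


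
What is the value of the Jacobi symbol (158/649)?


Compute (158/649) via quadratic reciprocity:
  pull out 2: (2/649) = +1  (since 649 mod 8 = 1)
  reciprocity: (79/649) -> +(649/79)
  reduce: (17/79)
  reciprocity: (17/79) -> +(79/17)
  reduce: (11/17)
  reciprocity: (11/17) -> +(17/11)
  reduce: (6/11)
  pull out 2: (2/11) = -1  (since 11 mod 8 = 3)
  reciprocity: (3/11) -> -(11/3)
  reduce: (2/3)
  pull out 2: (2/3) = -1  (since 3 mod 8 = 3)
  (1/3) = 1
Product of signs = -1

-1


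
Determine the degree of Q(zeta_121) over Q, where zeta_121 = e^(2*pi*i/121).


The degree equals Euler's totient phi(121).
121 = 11^2
phi(121) = 110

110


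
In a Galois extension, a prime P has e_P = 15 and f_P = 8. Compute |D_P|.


|D_P| = e * f
= 15 * 8
= 120

120


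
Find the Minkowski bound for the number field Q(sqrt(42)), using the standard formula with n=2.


d = 42, d mod 4 = 2, so disc(K) = 4d = 168; |disc(K)| = 168
Real quadratic field, so n = 2, s = r2 = 0, r1 = 2
M = (n!/n^n) * (4/pi)^s * sqrt(|disc(K)|) = (2!/2^2) * (4/pi)^0 * sqrt(168)
= 0.5 * 1.000000 * 12.961481
= 6.4807

6.4807


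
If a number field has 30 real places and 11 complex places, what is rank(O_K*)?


By Dirichlet's unit theorem:
rank = r1 + r2 - 1
= 30 + 11 - 1
= 40

40


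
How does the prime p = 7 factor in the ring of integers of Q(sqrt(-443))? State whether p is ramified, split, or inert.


K = Q(sqrt(-443)). Since d mod 4 = 1, disc(K) = -443.
Check p | disc: -443 mod 7 = 5.
p does not divide disc. Compute Legendre symbol (d/p):
5^((7-1)/2) mod 7 = -1
(d/p) = -1, so p is inert: (p) stays prime with e=1, f=2, g=1.
Therefore p is inert.

inert


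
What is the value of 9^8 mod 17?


p = 17 is prime and the exponent is (p-1)/2 = 8, so by Euler's criterion 9^8 = (9/17) = +1 or -1 mod 17.
Compute by square-and-multiply:
  8 = 8 (binary 1000)
  Repeated squaring mod 17: 9^1 = 9, 9^2 = 13, 9^4 = 16, 9^8 = 1
  9^8 = 1 mod 17
Result 1: 9 is a quadratic residue mod 17.
9^8 mod 17 = 1

1


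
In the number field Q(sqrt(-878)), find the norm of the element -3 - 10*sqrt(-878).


N(a + b*sqrt(d)) = a^2 - d*b^2
= (-3)^2 - (-878)*(-10)^2
= 9 + 87800
= 87809

87809


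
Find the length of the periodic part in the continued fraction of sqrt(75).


Run the CF algorithm for sqrt(75).
a_0 = floor(sqrt(75)) = 8; set m_0=0, q_0=1.
Recurrence: m' = q*a - m,  q' = (d - m'^2)/q,  a' = floor((a_0 + m')/q').
  step 1: m=8, q=11, a=1
  step 2: m=3, q=6, a=1
  step 3: m=3, q=11, a=1
  step 4: m=8, q=1, a=16
a_4 = 2*a_0 = 16, so the period closes here.
sqrt(75) = [8; 1, 1, 1, 16]
Period length = 4

4


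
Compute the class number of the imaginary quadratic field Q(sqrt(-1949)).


K = Q(sqrt(-1949)). d mod 4 = 3, so D = disc(K) = 4d = -7796
h(K) equals the number of primitive reduced positive-definite forms (a, b, c) = a*x^2 + b*x*y + c*y^2 with b^2 - 4ac = D,
where reduced means |b| <= a <= c, with b >= 0 whenever |b| = a or a = c, and primitive means gcd(a, b, c) = 1.
Reduced forces 3a^2 <= |D| = 7796, so 1 <= a <= 50; b must have the parity of D, and c = (b^2 - D)/(4a) must be an integer >= a.
Enumerate a = 1..50, b in [-a, a]:
  a=1: (1, 0, 1949)  [1]
  a=2: (2, 2, 975)  [1]
  a=3: (3, -2, 650), (3, 2, 650)  [2]
  a=4: none
  a=5: (5, -2, 390), (5, 2, 390)  [2]
  a=6: (6, -2, 325), (6, 2, 325)  [2]
  a=7: (7, -4, 279), (7, 4, 279)  [2]
  a=8: none
  a=9: (9, -4, 217), (9, 4, 217)  [2]
  a=10: (10, -2, 195), (10, 2, 195)  [2]
  a=11: (11, -6, 178), (11, 6, 178)  [2]
  a=12: none
  a=13: (13, -2, 150), (13, 2, 150)  [2]
  a=14: (14, -10, 141), (14, 10, 141)  [2]
  a=15: (15, -8, 131), (15, -2, 130), (15, 2, 130), (15, 8, 131)  [4]
  a=16..17: none
  a=18: (18, -14, 111), (18, 14, 111)  [2]
  a=19..20: none
  a=21: (21, -10, 94), (21, -4, 93), (21, 4, 93), (21, 10, 94)  [4]
  a=22: (22, -6, 89), (22, 6, 89)  [2]
  a=23: (23, -22, 90), (23, 22, 90)  [2]
  a=24: none
  a=25: (25, -2, 78), (25, 2, 78)  [2]
  a=26: (26, -2, 75), (26, 2, 75)  [2]
  a=27: (27, -14, 74), (27, 14, 74)  [2]
  a=28: none
  a=29: (29, -18, 70), (29, 18, 70)  [2]
  a=30: (30, -22, 69), (30, -2, 65), (30, 2, 65), (30, 22, 69)  [4]
  a=31: (31, -4, 63), (31, 4, 63)  [2]
  a=32: none
  a=33: (33, -28, 65), (33, -16, 61), (33, 16, 61), (33, 28, 65)  [4]
  a=34: none
  a=35: (35, -32, 63), (35, -18, 58), (35, 18, 58), (35, 32, 63)  [4]
  a=36: none
  a=37: (37, -14, 54), (37, 14, 54)  [2]
  a=38: none
  a=39: (39, -28, 55), (39, -2, 50), (39, 2, 50), (39, 28, 55)  [4]
  a=40..41: none
  a=42: (42, -38, 55), (42, -10, 47), (42, 10, 47), (42, 38, 55)  [4]
  a=43..44: none
  a=45: (45, -32, 49), (45, -22, 46), (45, 22, 46), (45, 32, 49)  [4]
  a=46..50: none
Total reduced forms: 1 + 1 + 2 + 2 + 2 + 2 + 2 + 2 + 2 + 2 + 2 + 4 + 2 + 4 + 2 + 2 + 2 + 2 + 2 + 2 + 4 + 2 + 4 + 4 + 2 + 4 + 4 + 4 = 70
h = 70

70


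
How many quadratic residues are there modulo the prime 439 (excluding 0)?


For prime p, the number of non-zero quadratic residues is (p-1)/2.
= (439-1)/2
= 219

219


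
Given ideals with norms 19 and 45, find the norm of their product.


N(IJ) = N(I) * N(J)
= 19 * 45
= 855

855


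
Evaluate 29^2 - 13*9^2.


x^2 - d*y^2
= 29^2 - 13*9^2
= 841 - 1053
= -212

-212


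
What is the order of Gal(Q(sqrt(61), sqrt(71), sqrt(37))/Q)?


The 3 square roots of distinct primes are multiplicatively independent over Q,
so [K:Q] = 2^3 and Gal(K/Q) is isomorphic to (Z/2Z)^3.
|Gal| = 2^3 = 8

8


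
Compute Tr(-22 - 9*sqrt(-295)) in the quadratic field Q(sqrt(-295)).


Tr(a + b*sqrt(d)) = (a + b*sqrt(d)) + (a - b*sqrt(d)) = 2a
= 2 * (-22)
= -44

-44


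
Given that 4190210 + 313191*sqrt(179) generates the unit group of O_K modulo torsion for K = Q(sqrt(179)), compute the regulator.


epsilon = 4190210 + 313191*sqrt(179)
= 8.3804e+06
R = ln(8.3804e+06)
= 15.9414

15.9414


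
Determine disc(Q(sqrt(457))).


For K = Q(sqrt(d)) with d squarefree: disc(K) = d if d = 1 mod 4, and disc(K) = 4d if d = 2 or 3 mod 4.
Here d = 457, and d mod 4 = 1.
d = 1 mod 4 (O_K = Z[(1+sqrt(d))/2]), so disc(K) = d = 457

457


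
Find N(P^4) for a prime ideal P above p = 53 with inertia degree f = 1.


N(P^a) = p^(a*f)
= 53^(4*1)
= 53^4
= 7890481

7890481


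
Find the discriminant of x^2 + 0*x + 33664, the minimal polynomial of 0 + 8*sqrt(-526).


The element 0 + 8*sqrt(-526) has minimal polynomial:
x^2 + 0*x + 33664
Discriminant = (0)^2 - 4*(33664)
= 0 - 134656
= -134656

-134656


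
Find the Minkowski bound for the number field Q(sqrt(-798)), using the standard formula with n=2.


d = -798, d mod 4 = 2, so disc(K) = 4d = -3192; |disc(K)| = 3192
Imaginary quadratic field, so n = 2, s = r2 = 1, r1 = 0
M = (n!/n^n) * (4/pi)^s * sqrt(|disc(K)|) = (2!/2^2) * (4/pi)^1 * sqrt(3192)
= 0.5 * 1.273240 * 56.497788
= 35.9676

35.9676


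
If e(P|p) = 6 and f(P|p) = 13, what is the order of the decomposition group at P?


|D_P| = e * f
= 6 * 13
= 78

78


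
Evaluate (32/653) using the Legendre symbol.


p = 653 is prime, so compute (32/653) with the reciprocity algorithm (Jacobi-symbol steps: pull out 2s via (2/n), flip via reciprocity, reduce):
  pull out 2: (2/653) = -1  (since 653 mod 8 = 5)
  pull out 2: (2/653) = -1  (since 653 mod 8 = 5)
  pull out 2: (2/653) = -1  (since 653 mod 8 = 5)
  pull out 2: (2/653) = -1  (since 653 mod 8 = 5)
  pull out 2: (2/653) = -1  (since 653 mod 8 = 5)
  (1/653) = 1
Product of signs = -1
(32/653) = -1

-1


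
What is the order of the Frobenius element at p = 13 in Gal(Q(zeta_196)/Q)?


The Frobenius at p in Gal(Q(zeta_n)/Q) = (Z/nZ)* is the class of p, so its order is ord_196(13), the smallest k >= 1 with 13^k = 1 mod 196.
n = 196 = 2^2 * 7^2, phi(196) = 84; the order divides phi(n).
Divisors of 84: 1, 2, 3, 4, 6, 7, 12, 14, 21, 28, 42, 84
Repeated squaring mod 196: 13^1 = 13, 13^2 = 169, 13^4 = 141, 13^8 = 85, 13^16 = 169, 13^32 = 141, 13^64 = 85
Test divisors in increasing order:
  k=1: 13^1 = 13 mod 196
  k=2: 13^2 = 169 mod 196
  k=3: 13^3 = 169 * 13 = 41 mod 196
  k=4: 13^4 = 141 mod 196
  k=6: 13^6 = 141 * 169 = 113 mod 196
  k=7: 13^7 = 141 * 169 * 13 = 97 mod 196
  k=12: 13^12 = 85 * 141 = 29 mod 196
  k=14: 13^14 = 85 * 141 * 169 = 1 mod 196  <- first divisor giving 1
Order = 14

14


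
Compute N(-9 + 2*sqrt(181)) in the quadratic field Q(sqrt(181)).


N(a + b*sqrt(d)) = a^2 - d*b^2
= (-9)^2 - (181)*(2)^2
= 81 - 724
= -643

-643


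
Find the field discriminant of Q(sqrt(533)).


For K = Q(sqrt(d)) with d squarefree: disc(K) = d if d = 1 mod 4, and disc(K) = 4d if d = 2 or 3 mod 4.
Here d = 533, and d mod 4 = 1.
d = 1 mod 4 (O_K = Z[(1+sqrt(d))/2]), so disc(K) = d = 533

533


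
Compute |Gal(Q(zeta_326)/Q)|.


|Gal(Q(zeta_326)/Q)| = phi(326)
= 162

162


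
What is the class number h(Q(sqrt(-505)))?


K = Q(sqrt(-505)). d mod 4 = 3, so D = disc(K) = 4d = -2020
h(K) equals the number of primitive reduced positive-definite forms (a, b, c) = a*x^2 + b*x*y + c*y^2 with b^2 - 4ac = D,
where reduced means |b| <= a <= c, with b >= 0 whenever |b| = a or a = c, and primitive means gcd(a, b, c) = 1.
Reduced forces 3a^2 <= |D| = 2020, so 1 <= a <= 25; b must have the parity of D, and c = (b^2 - D)/(4a) must be an integer >= a.
Enumerate a = 1..25, b in [-a, a]:
  a=1: (1, 0, 505)  [1]
  a=2: (2, 2, 253)  [1]
  a=3..4: none
  a=5: (5, 0, 101)  [1]
  a=6..9: none
  a=10: (10, 10, 53)  [1]
  a=11: (11, -2, 46), (11, 2, 46)  [2]
  a=12..21: none
  a=22: (22, -2, 23), (22, 2, 23)  [2]
  a=23..25: none
Total reduced forms: 1 + 1 + 1 + 1 + 2 + 2 = 8
h = 8

8


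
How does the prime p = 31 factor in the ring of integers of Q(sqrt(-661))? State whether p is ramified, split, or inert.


K = Q(sqrt(-661)). Since d mod 4 = 3, disc(K) = -2644.
Check p | disc: -2644 mod 31 = 22.
p does not divide disc. Compute Legendre symbol (d/p):
21^((31-1)/2) mod 31 = -1
(d/p) = -1, so p is inert: (p) stays prime with e=1, f=2, g=1.
Therefore p is inert.

inert


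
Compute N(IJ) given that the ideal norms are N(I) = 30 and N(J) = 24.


N(IJ) = N(I) * N(J)
= 30 * 24
= 720

720


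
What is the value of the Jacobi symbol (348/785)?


Compute (348/785) via quadratic reciprocity:
  pull out 2: (2/785) = +1  (since 785 mod 8 = 1)
  pull out 2: (2/785) = +1  (since 785 mod 8 = 1)
  reciprocity: (87/785) -> +(785/87)
  reduce: (2/87)
  pull out 2: (2/87) = +1  (since 87 mod 8 = 7)
  (1/87) = 1
Product of signs = 1

1


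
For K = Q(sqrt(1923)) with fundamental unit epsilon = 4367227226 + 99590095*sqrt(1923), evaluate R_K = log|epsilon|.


epsilon = 4367227226 + 99590095*sqrt(1923)
= 8.7345e+09
R = ln(8.7345e+09)
= 22.8905

22.8905


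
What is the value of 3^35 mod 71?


p = 71 is prime and the exponent is (p-1)/2 = 35, so by Euler's criterion 3^35 = (3/71) = +1 or -1 mod 71.
Compute by square-and-multiply:
  35 = 32 + 2 + 1 (binary 100011)
  Repeated squaring mod 71: 3^1 = 3, 3^2 = 9, 3^4 = 10, 3^8 = 29, 3^16 = 60, 3^32 = 50
  3^35 = 3^32 * 3^2 * 3^1 = 50 * 9 * 3 mod 71
    50 * 9 = 450 = 24 mod 71
    24 * 3 = 72 = 1 mod 71
  3^35 = 1 mod 71
Result 1: 3 is a quadratic residue mod 71.
3^35 mod 71 = 1

1


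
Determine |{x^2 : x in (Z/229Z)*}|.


For prime p, the number of non-zero quadratic residues is (p-1)/2.
= (229-1)/2
= 114

114


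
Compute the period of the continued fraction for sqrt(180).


Run the CF algorithm for sqrt(180).
a_0 = floor(sqrt(180)) = 13; set m_0=0, q_0=1.
Recurrence: m' = q*a - m,  q' = (d - m'^2)/q,  a' = floor((a_0 + m')/q').
  step 1: m=13, q=11, a=2
  step 2: m=9, q=9, a=2
  step 3: m=9, q=11, a=2
  step 4: m=13, q=1, a=26
a_4 = 2*a_0 = 26, so the period closes here.
sqrt(180) = [13; 2, 2, 2, 26]
Period length = 4

4


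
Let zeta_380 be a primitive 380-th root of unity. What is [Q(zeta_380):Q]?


The degree equals Euler's totient phi(380).
380 = 2^2 * 5 * 19
phi(380) = 144

144


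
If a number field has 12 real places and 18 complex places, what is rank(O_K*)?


By Dirichlet's unit theorem:
rank = r1 + r2 - 1
= 12 + 18 - 1
= 29

29


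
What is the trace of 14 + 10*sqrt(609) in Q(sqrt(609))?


Tr(a + b*sqrt(d)) = (a + b*sqrt(d)) + (a - b*sqrt(d)) = 2a
= 2 * (14)
= 28

28


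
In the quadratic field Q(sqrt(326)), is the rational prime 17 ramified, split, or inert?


K = Q(sqrt(326)). Since d mod 4 = 2, disc(K) = 1304.
Check p | disc: 1304 mod 17 = 12.
p does not divide disc. Compute Legendre symbol (d/p):
3^((17-1)/2) mod 17 = -1
(d/p) = -1, so p is inert: (p) stays prime with e=1, f=2, g=1.
Therefore p is inert.

inert


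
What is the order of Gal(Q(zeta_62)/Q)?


|Gal(Q(zeta_62)/Q)| = phi(62)
= 30

30


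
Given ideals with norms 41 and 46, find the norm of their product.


N(IJ) = N(I) * N(J)
= 41 * 46
= 1886

1886


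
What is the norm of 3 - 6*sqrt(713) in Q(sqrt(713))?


N(a + b*sqrt(d)) = a^2 - d*b^2
= (3)^2 - (713)*(-6)^2
= 9 - 25668
= -25659

-25659


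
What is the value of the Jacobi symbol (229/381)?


Compute (229/381) via quadratic reciprocity:
  reciprocity: (229/381) -> +(381/229)
  reduce: (152/229)
  pull out 2: (2/229) = -1  (since 229 mod 8 = 5)
  pull out 2: (2/229) = -1  (since 229 mod 8 = 5)
  pull out 2: (2/229) = -1  (since 229 mod 8 = 5)
  reciprocity: (19/229) -> +(229/19)
  reduce: (1/19)
  (1/19) = 1
Product of signs = -1

-1


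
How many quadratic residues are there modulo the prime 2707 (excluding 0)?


For prime p, the number of non-zero quadratic residues is (p-1)/2.
= (2707-1)/2
= 1353

1353


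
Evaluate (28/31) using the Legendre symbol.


p = 31 is prime, so compute (28/31) with the reciprocity algorithm (Jacobi-symbol steps: pull out 2s via (2/n), flip via reciprocity, reduce):
  pull out 2: (2/31) = +1  (since 31 mod 8 = 7)
  pull out 2: (2/31) = +1  (since 31 mod 8 = 7)
  reciprocity: (7/31) -> -(31/7)
  reduce: (3/7)
  reciprocity: (3/7) -> -(7/3)
  reduce: (1/3)
  (1/3) = 1
Product of signs = 1
(28/31) = 1

1


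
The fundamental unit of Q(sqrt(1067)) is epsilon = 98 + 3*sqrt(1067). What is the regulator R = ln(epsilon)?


epsilon = 98 + 3*sqrt(1067)
= 195.9949
R = ln(195.9949)
= 5.2781

5.2781


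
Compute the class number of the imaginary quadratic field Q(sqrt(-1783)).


K = Q(sqrt(-1783)). d mod 4 = 1, so D = disc(K) = d = -1783
h(K) equals the number of primitive reduced positive-definite forms (a, b, c) = a*x^2 + b*x*y + c*y^2 with b^2 - 4ac = D,
where reduced means |b| <= a <= c, with b >= 0 whenever |b| = a or a = c, and primitive means gcd(a, b, c) = 1.
Reduced forces 3a^2 <= |D| = 1783, so 1 <= a <= 24; b must have the parity of D, and c = (b^2 - D)/(4a) must be an integer >= a.
Enumerate a = 1..24, b in [-a, a]:
  a=1: (1, 1, 446)  [1]
  a=2: (2, -1, 223), (2, 1, 223)  [2]
  a=3: none
  a=4: (4, -3, 112), (4, 3, 112)  [2]
  a=5..6: none
  a=7: (7, -3, 64), (7, 3, 64)  [2]
  a=8: (8, -3, 56), (8, 3, 56)  [2]
  a=9..13: none
  a=14: (14, -11, 34), (14, -3, 32), (14, 3, 32), (14, 11, 34)  [4]
  a=15: none
  a=16: (16, -3, 28), (16, 3, 28)  [2]
  a=17: (17, -11, 28), (17, 11, 28)  [2]
  a=18..24: none
Total reduced forms: 1 + 2 + 2 + 2 + 2 + 4 + 2 + 2 = 17
h = 17

17


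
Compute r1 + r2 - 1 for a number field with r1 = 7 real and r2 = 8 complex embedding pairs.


By Dirichlet's unit theorem:
rank = r1 + r2 - 1
= 7 + 8 - 1
= 14

14


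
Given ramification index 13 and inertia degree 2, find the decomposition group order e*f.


|D_P| = e * f
= 13 * 2
= 26

26


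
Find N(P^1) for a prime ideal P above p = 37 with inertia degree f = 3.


N(P^a) = p^(a*f)
= 37^(1*3)
= 37^3
= 50653

50653


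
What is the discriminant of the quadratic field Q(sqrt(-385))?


For K = Q(sqrt(d)) with d squarefree: disc(K) = d if d = 1 mod 4, and disc(K) = 4d if d = 2 or 3 mod 4.
Here d = -385, and d mod 4 = 3.
d = 3 mod 4, not 1 (O_K = Z[sqrt(d)]), so disc(K) = 4d = 4 * (-385) = -1540

-1540


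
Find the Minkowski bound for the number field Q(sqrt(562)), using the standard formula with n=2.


d = 562, d mod 4 = 2, so disc(K) = 4d = 2248; |disc(K)| = 2248
Real quadratic field, so n = 2, s = r2 = 0, r1 = 2
M = (n!/n^n) * (4/pi)^s * sqrt(|disc(K)|) = (2!/2^2) * (4/pi)^0 * sqrt(2248)
= 0.5 * 1.000000 * 47.413078
= 23.7065

23.7065


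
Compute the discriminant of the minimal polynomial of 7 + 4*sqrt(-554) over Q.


The element 7 + 4*sqrt(-554) has minimal polynomial:
x^2 - 14*x + 8913
Discriminant = (-14)^2 - 4*(8913)
= 196 - 35652
= -35456

-35456


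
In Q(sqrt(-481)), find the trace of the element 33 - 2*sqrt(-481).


Tr(a + b*sqrt(d)) = (a + b*sqrt(d)) + (a - b*sqrt(d)) = 2a
= 2 * (33)
= 66

66


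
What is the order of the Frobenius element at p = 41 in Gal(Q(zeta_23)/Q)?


The Frobenius at p in Gal(Q(zeta_n)/Q) = (Z/nZ)* is the class of p, so its order is ord_23(41), the smallest k >= 1 with 41^k = 1 mod 23.
n = 23 = 23, phi(23) = 22; the order divides phi(n).
Divisors of 22: 1, 2, 11, 22
Repeated squaring mod 23: 41^1 = 18, 41^2 = 2, 41^4 = 4, 41^8 = 16, 41^16 = 3
Test divisors in increasing order:
  k=1: 41^1 = 18 mod 23
  k=2: 41^2 = 2 mod 23
  k=11: 41^11 = 16 * 2 * 18 = 1 mod 23  <- first divisor giving 1
Order = 11

11


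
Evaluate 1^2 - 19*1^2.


x^2 - d*y^2
= 1^2 - 19*1^2
= 1 - 19
= -18

-18


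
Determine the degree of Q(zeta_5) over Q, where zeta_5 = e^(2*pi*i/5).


The degree equals Euler's totient phi(5).
5 = 5
phi(5) = 4

4


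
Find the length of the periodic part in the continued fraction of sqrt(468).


Run the CF algorithm for sqrt(468).
a_0 = floor(sqrt(468)) = 21; set m_0=0, q_0=1.
Recurrence: m' = q*a - m,  q' = (d - m'^2)/q,  a' = floor((a_0 + m')/q').
  step 1: m=21, q=27, a=1
  step 2: m=6, q=16, a=1
  step 3: m=10, q=23, a=1
  step 4: m=13, q=13, a=2
  step 5: m=13, q=23, a=1
  step 6: m=10, q=16, a=1
  step 7: m=6, q=27, a=1
  step 8: m=21, q=1, a=42
a_8 = 2*a_0 = 42, so the period closes here.
sqrt(468) = [21; 1, 1, 1, 2, 1, 1, 1, 42]
Period length = 8

8


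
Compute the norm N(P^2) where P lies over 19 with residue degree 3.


N(P^a) = p^(a*f)
= 19^(2*3)
= 19^6
= 47045881

47045881


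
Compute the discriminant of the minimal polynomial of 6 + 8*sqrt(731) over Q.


The element 6 + 8*sqrt(731) has minimal polynomial:
x^2 - 12*x - 46748
Discriminant = (-12)^2 - 4*(-46748)
= 144 + 186992
= 187136

187136


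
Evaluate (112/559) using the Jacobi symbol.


Compute (112/559) via quadratic reciprocity:
  pull out 2: (2/559) = +1  (since 559 mod 8 = 7)
  pull out 2: (2/559) = +1  (since 559 mod 8 = 7)
  pull out 2: (2/559) = +1  (since 559 mod 8 = 7)
  pull out 2: (2/559) = +1  (since 559 mod 8 = 7)
  reciprocity: (7/559) -> -(559/7)
  reduce: (6/7)
  pull out 2: (2/7) = +1  (since 7 mod 8 = 7)
  reciprocity: (3/7) -> -(7/3)
  reduce: (1/3)
  (1/3) = 1
Product of signs = 1

1


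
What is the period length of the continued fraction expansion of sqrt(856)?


Run the CF algorithm for sqrt(856).
a_0 = floor(sqrt(856)) = 29; set m_0=0, q_0=1.
Recurrence: m' = q*a - m,  q' = (d - m'^2)/q,  a' = floor((a_0 + m')/q').
  step 1: m=29, q=15, a=3
  step 2: m=16, q=40, a=1
  step 3: m=24, q=7, a=7
  step 4: m=25, q=33, a=1
  step 5: m=8, q=24, a=1
  step 6: m=16, q=25, a=1
  step 7: m=9, q=31, a=1
  step 8: m=22, q=12, a=4
  step 9: m=26, q=15, a=3
  step 10: m=19, q=33, a=1
  step 11: m=14, q=20, a=2
  step 12: m=26, q=9, a=6
  step 13: m=28, q=8, a=7
  step 14: m=28, q=9, a=6
  step 15: m=26, q=20, a=2
  step 16: m=14, q=33, a=1
  step 17: m=19, q=15, a=3
  step 18: m=26, q=12, a=4
  step 19: m=22, q=31, a=1
  step 20: m=9, q=25, a=1
  step 21: m=16, q=24, a=1
  step 22: m=8, q=33, a=1
  step 23: m=25, q=7, a=7
  step 24: m=24, q=40, a=1
  step 25: m=16, q=15, a=3
  step 26: m=29, q=1, a=58
a_26 = 2*a_0 = 58, so the period closes here.
sqrt(856) = [29; 3, 1, 7, 1, 1, 1, 1, 4, 3, 1, 2, 6, 7, 6, 2, 1, 3, 4, 1, 1, 1, 1, 7, 1, 3, 58]
Period length = 26

26


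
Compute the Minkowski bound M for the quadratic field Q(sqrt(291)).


d = 291, d mod 4 = 3, so disc(K) = 4d = 1164; |disc(K)| = 1164
Real quadratic field, so n = 2, s = r2 = 0, r1 = 2
M = (n!/n^n) * (4/pi)^s * sqrt(|disc(K)|) = (2!/2^2) * (4/pi)^0 * sqrt(1164)
= 0.5 * 1.000000 * 34.117444
= 17.0587

17.0587


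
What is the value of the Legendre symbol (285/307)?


p = 307 is prime, so compute (285/307) with the reciprocity algorithm (Jacobi-symbol steps: pull out 2s via (2/n), flip via reciprocity, reduce):
  reciprocity: (285/307) -> +(307/285)
  reduce: (22/285)
  pull out 2: (2/285) = -1  (since 285 mod 8 = 5)
  reciprocity: (11/285) -> +(285/11)
  reduce: (10/11)
  pull out 2: (2/11) = -1  (since 11 mod 8 = 3)
  reciprocity: (5/11) -> +(11/5)
  reduce: (1/5)
  (1/5) = 1
Product of signs = 1
(285/307) = 1

1


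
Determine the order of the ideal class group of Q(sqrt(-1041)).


K = Q(sqrt(-1041)). d mod 4 = 3, so D = disc(K) = 4d = -4164
h(K) equals the number of primitive reduced positive-definite forms (a, b, c) = a*x^2 + b*x*y + c*y^2 with b^2 - 4ac = D,
where reduced means |b| <= a <= c, with b >= 0 whenever |b| = a or a = c, and primitive means gcd(a, b, c) = 1.
Reduced forces 3a^2 <= |D| = 4164, so 1 <= a <= 37; b must have the parity of D, and c = (b^2 - D)/(4a) must be an integer >= a.
Enumerate a = 1..37, b in [-a, a]:
  a=1: (1, 0, 1041)  [1]
  a=2: (2, 2, 521)  [1]
  a=3: (3, 0, 347)  [1]
  a=4: none
  a=5: (5, -4, 209), (5, 4, 209)  [2]
  a=6: (6, 6, 175)  [1]
  a=7: (7, -6, 150), (7, 6, 150)  [2]
  a=8..9: none
  a=10: (10, -6, 105), (10, 6, 105)  [2]
  a=11: (11, -4, 95), (11, 4, 95)  [2]
  a=12: none
  a=13: (13, -10, 82), (13, 10, 82)  [2]
  a=14: (14, -6, 75), (14, 6, 75)  [2]
  a=15: (15, -6, 70), (15, 6, 70)  [2]
  a=16: none
  a=17: (17, -16, 65), (17, 16, 65)  [2]
  a=18: none
  a=19: (19, -4, 55), (19, 4, 55)  [2]
  a=20: none
  a=21: (21, -6, 50), (21, 6, 50)  [2]
  a=22: (22, -18, 51), (22, 18, 51)  [2]
  a=23..24: none
  a=25: (25, -6, 42), (25, 6, 42)  [2]
  a=26: (26, -10, 41), (26, 10, 41)  [2]
  a=27..29: none
  a=30: (30, -6, 35), (30, 6, 35)  [2]
  a=31..32: none
  a=33: (33, -18, 34), (33, 18, 34)  [2]
  a=34: none
  a=35: (35, -34, 38), (35, 34, 38)  [2]
  a=36..37: none
Total reduced forms: 1 + 1 + 1 + 2 + 1 + 2 + 2 + 2 + 2 + 2 + 2 + 2 + 2 + 2 + 2 + 2 + 2 + 2 + 2 + 2 = 36
h = 36

36


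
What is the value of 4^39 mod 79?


p = 79 is prime and the exponent is (p-1)/2 = 39, so by Euler's criterion 4^39 = (4/79) = +1 or -1 mod 79.
Compute by square-and-multiply:
  39 = 32 + 4 + 2 + 1 (binary 100111)
  Repeated squaring mod 79: 4^1 = 4, 4^2 = 16, 4^4 = 19, 4^8 = 45, 4^16 = 50, 4^32 = 51
  4^39 = 4^32 * 4^4 * 4^2 * 4^1 = 51 * 19 * 16 * 4 mod 79
    51 * 19 = 969 = 21 mod 79
    21 * 16 = 336 = 20 mod 79
    20 * 4 = 80 = 1 mod 79
  4^39 = 1 mod 79
Result 1: 4 is a quadratic residue mod 79.
4^39 mod 79 = 1

1


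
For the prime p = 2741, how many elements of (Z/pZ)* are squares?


For prime p, the number of non-zero quadratic residues is (p-1)/2.
= (2741-1)/2
= 1370

1370


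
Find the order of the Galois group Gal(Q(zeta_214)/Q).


|Gal(Q(zeta_214)/Q)| = phi(214)
= 106

106


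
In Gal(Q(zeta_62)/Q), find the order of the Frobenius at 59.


The Frobenius at p in Gal(Q(zeta_n)/Q) = (Z/nZ)* is the class of p, so its order is ord_62(59), the smallest k >= 1 with 59^k = 1 mod 62.
n = 62 = 2 * 31, phi(62) = 30; the order divides phi(n).
Divisors of 30: 1, 2, 3, 5, 6, 10, 15, 30
Repeated squaring mod 62: 59^1 = 59, 59^2 = 9, 59^4 = 19, 59^8 = 51, 59^16 = 59
Test divisors in increasing order:
  k=1: 59^1 = 59 mod 62
  k=2: 59^2 = 9 mod 62
  k=3: 59^3 = 9 * 59 = 35 mod 62
  k=5: 59^5 = 19 * 59 = 5 mod 62
  k=6: 59^6 = 19 * 9 = 47 mod 62
  k=10: 59^10 = 51 * 9 = 25 mod 62
  k=15: 59^15 = 51 * 19 * 9 * 59 = 1 mod 62  <- first divisor giving 1
Order = 15

15


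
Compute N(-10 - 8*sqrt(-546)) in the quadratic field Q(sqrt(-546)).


N(a + b*sqrt(d)) = a^2 - d*b^2
= (-10)^2 - (-546)*(-8)^2
= 100 + 34944
= 35044

35044


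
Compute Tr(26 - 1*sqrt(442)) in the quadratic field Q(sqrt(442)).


Tr(a + b*sqrt(d)) = (a + b*sqrt(d)) + (a - b*sqrt(d)) = 2a
= 2 * (26)
= 52

52


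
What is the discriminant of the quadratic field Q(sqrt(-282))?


For K = Q(sqrt(d)) with d squarefree: disc(K) = d if d = 1 mod 4, and disc(K) = 4d if d = 2 or 3 mod 4.
Here d = -282, and d mod 4 = 2.
d = 2 mod 4, not 1 (O_K = Z[sqrt(d)]), so disc(K) = 4d = 4 * (-282) = -1128

-1128


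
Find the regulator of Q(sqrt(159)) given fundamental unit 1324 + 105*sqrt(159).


epsilon = 1324 + 105*sqrt(159)
= 2647.9996
R = ln(2647.9996)
= 7.8816

7.8816


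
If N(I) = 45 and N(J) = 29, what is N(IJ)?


N(IJ) = N(I) * N(J)
= 45 * 29
= 1305

1305


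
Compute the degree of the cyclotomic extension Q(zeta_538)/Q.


The degree equals Euler's totient phi(538).
538 = 2 * 269
phi(538) = 268

268


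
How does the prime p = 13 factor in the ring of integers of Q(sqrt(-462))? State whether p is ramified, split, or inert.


K = Q(sqrt(-462)). Since d mod 4 = 2, disc(K) = -1848.
Check p | disc: -1848 mod 13 = 11.
p does not divide disc. Compute Legendre symbol (d/p):
6^((13-1)/2) mod 13 = -1
(d/p) = -1, so p is inert: (p) stays prime with e=1, f=2, g=1.
Therefore p is inert.

inert


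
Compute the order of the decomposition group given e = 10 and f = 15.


|D_P| = e * f
= 10 * 15
= 150

150


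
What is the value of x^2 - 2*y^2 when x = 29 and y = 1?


x^2 - d*y^2
= 29^2 - 2*1^2
= 841 - 2
= 839

839


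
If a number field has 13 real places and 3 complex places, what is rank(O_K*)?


By Dirichlet's unit theorem:
rank = r1 + r2 - 1
= 13 + 3 - 1
= 15

15


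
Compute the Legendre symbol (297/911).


p = 911 is prime, so compute (297/911) with the reciprocity algorithm (Jacobi-symbol steps: pull out 2s via (2/n), flip via reciprocity, reduce):
  reciprocity: (297/911) -> +(911/297)
  reduce: (20/297)
  pull out 2: (2/297) = +1  (since 297 mod 8 = 1)
  pull out 2: (2/297) = +1  (since 297 mod 8 = 1)
  reciprocity: (5/297) -> +(297/5)
  reduce: (2/5)
  pull out 2: (2/5) = -1  (since 5 mod 8 = 5)
  (1/5) = 1
Product of signs = -1
(297/911) = -1

-1


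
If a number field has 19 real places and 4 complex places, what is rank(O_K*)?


By Dirichlet's unit theorem:
rank = r1 + r2 - 1
= 19 + 4 - 1
= 22

22


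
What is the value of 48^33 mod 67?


p = 67 is prime and the exponent is (p-1)/2 = 33, so by Euler's criterion 48^33 = (48/67) = +1 or -1 mod 67.
Compute by square-and-multiply:
  33 = 32 + 1 (binary 100001)
  Repeated squaring mod 67: 48^1 = 48, 48^2 = 26, 48^4 = 6, 48^8 = 36, 48^16 = 23, 48^32 = 60
  48^33 = 48^32 * 48^1 = 60 * 48 mod 67
    60 * 48 = 2880 = 66 mod 67
  48^33 = 66 mod 67
Result 66 = p - 1 = -1 mod 67: 48 is a quadratic non-residue mod 67. As a residue in [0, p-1] the value is 66.
48^33 mod 67 = 66

66


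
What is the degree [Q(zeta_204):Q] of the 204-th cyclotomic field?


The degree equals Euler's totient phi(204).
204 = 2^2 * 3 * 17
phi(204) = 64

64


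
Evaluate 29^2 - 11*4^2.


x^2 - d*y^2
= 29^2 - 11*4^2
= 841 - 176
= 665

665


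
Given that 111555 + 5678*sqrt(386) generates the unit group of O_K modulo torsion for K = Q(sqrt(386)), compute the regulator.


epsilon = 111555 + 5678*sqrt(386)
= 223110.0000
R = ln(223110.0000)
= 12.3154

12.3154


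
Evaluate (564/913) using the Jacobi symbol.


Compute (564/913) via quadratic reciprocity:
  pull out 2: (2/913) = +1  (since 913 mod 8 = 1)
  pull out 2: (2/913) = +1  (since 913 mod 8 = 1)
  reciprocity: (141/913) -> +(913/141)
  reduce: (67/141)
  reciprocity: (67/141) -> +(141/67)
  reduce: (7/67)
  reciprocity: (7/67) -> -(67/7)
  reduce: (4/7)
  pull out 2: (2/7) = +1  (since 7 mod 8 = 7)
  pull out 2: (2/7) = +1  (since 7 mod 8 = 7)
  (1/7) = 1
Product of signs = -1

-1


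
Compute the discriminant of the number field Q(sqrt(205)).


For K = Q(sqrt(d)) with d squarefree: disc(K) = d if d = 1 mod 4, and disc(K) = 4d if d = 2 or 3 mod 4.
Here d = 205, and d mod 4 = 1.
d = 1 mod 4 (O_K = Z[(1+sqrt(d))/2]), so disc(K) = d = 205

205


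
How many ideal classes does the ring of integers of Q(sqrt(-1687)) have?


K = Q(sqrt(-1687)). d mod 4 = 1, so D = disc(K) = d = -1687
h(K) equals the number of primitive reduced positive-definite forms (a, b, c) = a*x^2 + b*x*y + c*y^2 with b^2 - 4ac = D,
where reduced means |b| <= a <= c, with b >= 0 whenever |b| = a or a = c, and primitive means gcd(a, b, c) = 1.
Reduced forces 3a^2 <= |D| = 1687, so 1 <= a <= 23; b must have the parity of D, and c = (b^2 - D)/(4a) must be an integer >= a.
Enumerate a = 1..23, b in [-a, a]:
  a=1: (1, 1, 422)  [1]
  a=2: (2, -1, 211), (2, 1, 211)  [2]
  a=3: none
  a=4: (4, -3, 106), (4, 3, 106)  [2]
  a=5..6: none
  a=7: (7, 7, 62)  [1]
  a=8: (8, -3, 53), (8, 3, 53)  [2]
  a=9..12: none
  a=13: (13, -9, 34), (13, 9, 34)  [2]
  a=14: (14, -7, 31), (14, 7, 31)  [2]
  a=15: none
  a=16: (16, -13, 29), (16, 13, 29)  [2]
  a=17: (17, -9, 26), (17, 9, 26)  [2]
  a=18: none
  a=19: (19, -17, 26), (19, 17, 26)  [2]
  a=20..23: none
Total reduced forms: 1 + 2 + 2 + 1 + 2 + 2 + 2 + 2 + 2 + 2 = 18
h = 18

18


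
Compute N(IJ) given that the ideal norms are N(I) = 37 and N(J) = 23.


N(IJ) = N(I) * N(J)
= 37 * 23
= 851

851


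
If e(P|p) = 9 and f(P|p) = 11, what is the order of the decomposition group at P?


|D_P| = e * f
= 9 * 11
= 99

99


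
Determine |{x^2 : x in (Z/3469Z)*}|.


For prime p, the number of non-zero quadratic residues is (p-1)/2.
= (3469-1)/2
= 1734

1734


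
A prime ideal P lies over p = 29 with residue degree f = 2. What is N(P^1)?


N(P^a) = p^(a*f)
= 29^(1*2)
= 29^2
= 841

841


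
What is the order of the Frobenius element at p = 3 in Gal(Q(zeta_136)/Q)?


The Frobenius at p in Gal(Q(zeta_n)/Q) = (Z/nZ)* is the class of p, so its order is ord_136(3), the smallest k >= 1 with 3^k = 1 mod 136.
n = 136 = 2^3 * 17, phi(136) = 64; the order divides phi(n).
Divisors of 64: 1, 2, 4, 8, 16, 32, 64
Repeated squaring mod 136: 3^1 = 3, 3^2 = 9, 3^4 = 81, 3^8 = 33, 3^16 = 1, 3^32 = 1, 3^64 = 1
Test divisors in increasing order:
  k=1: 3^1 = 3 mod 136
  k=2: 3^2 = 9 mod 136
  k=4: 3^4 = 81 mod 136
  k=8: 3^8 = 33 mod 136
  k=16: 3^16 = 1 mod 136  <- first divisor giving 1
Order = 16

16


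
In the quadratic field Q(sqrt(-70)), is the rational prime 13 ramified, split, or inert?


K = Q(sqrt(-70)). Since d mod 4 = 2, disc(K) = -280.
Check p | disc: -280 mod 13 = 6.
p does not divide disc. Compute Legendre symbol (d/p):
8^((13-1)/2) mod 13 = -1
(d/p) = -1, so p is inert: (p) stays prime with e=1, f=2, g=1.
Therefore p is inert.

inert


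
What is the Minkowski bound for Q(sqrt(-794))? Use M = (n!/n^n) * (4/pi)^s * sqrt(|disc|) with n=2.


d = -794, d mod 4 = 2, so disc(K) = 4d = -3176; |disc(K)| = 3176
Imaginary quadratic field, so n = 2, s = r2 = 1, r1 = 0
M = (n!/n^n) * (4/pi)^s * sqrt(|disc(K)|) = (2!/2^2) * (4/pi)^1 * sqrt(3176)
= 0.5 * 1.273240 * 56.356011
= 35.8774

35.8774


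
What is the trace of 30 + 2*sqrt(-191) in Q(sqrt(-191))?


Tr(a + b*sqrt(d)) = (a + b*sqrt(d)) + (a - b*sqrt(d)) = 2a
= 2 * (30)
= 60

60


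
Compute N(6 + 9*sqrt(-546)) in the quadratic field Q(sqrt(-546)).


N(a + b*sqrt(d)) = a^2 - d*b^2
= (6)^2 - (-546)*(9)^2
= 36 + 44226
= 44262

44262


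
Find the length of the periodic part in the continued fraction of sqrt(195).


Run the CF algorithm for sqrt(195).
a_0 = floor(sqrt(195)) = 13; set m_0=0, q_0=1.
Recurrence: m' = q*a - m,  q' = (d - m'^2)/q,  a' = floor((a_0 + m')/q').
  step 1: m=13, q=26, a=1
  step 2: m=13, q=1, a=26
a_2 = 2*a_0 = 26, so the period closes here.
sqrt(195) = [13; 1, 26]
Period length = 2

2


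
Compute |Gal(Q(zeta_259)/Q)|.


|Gal(Q(zeta_259)/Q)| = phi(259)
= 216

216


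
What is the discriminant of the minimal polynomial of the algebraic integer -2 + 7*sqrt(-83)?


The element -2 + 7*sqrt(-83) has minimal polynomial:
x^2 + 4*x + 4071
Discriminant = (4)^2 - 4*(4071)
= 16 - 16284
= -16268

-16268


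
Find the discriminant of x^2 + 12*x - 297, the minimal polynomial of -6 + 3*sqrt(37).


The element -6 + 3*sqrt(37) has minimal polynomial:
x^2 + 12*x - 297
Discriminant = (12)^2 - 4*(-297)
= 144 + 1188
= 1332

1332


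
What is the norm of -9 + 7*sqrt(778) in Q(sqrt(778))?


N(a + b*sqrt(d)) = a^2 - d*b^2
= (-9)^2 - (778)*(7)^2
= 81 - 38122
= -38041

-38041


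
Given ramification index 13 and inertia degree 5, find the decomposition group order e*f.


|D_P| = e * f
= 13 * 5
= 65

65


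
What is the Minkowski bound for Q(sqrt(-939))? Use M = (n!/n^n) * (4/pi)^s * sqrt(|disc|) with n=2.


d = -939, d mod 4 = 1, so disc(K) = d = -939; |disc(K)| = 939
Imaginary quadratic field, so n = 2, s = r2 = 1, r1 = 0
M = (n!/n^n) * (4/pi)^s * sqrt(|disc(K)|) = (2!/2^2) * (4/pi)^1 * sqrt(939)
= 0.5 * 1.273240 * 30.643107
= 19.5080

19.5080


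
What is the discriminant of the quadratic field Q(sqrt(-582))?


For K = Q(sqrt(d)) with d squarefree: disc(K) = d if d = 1 mod 4, and disc(K) = 4d if d = 2 or 3 mod 4.
Here d = -582, and d mod 4 = 2.
d = 2 mod 4, not 1 (O_K = Z[sqrt(d)]), so disc(K) = 4d = 4 * (-582) = -2328

-2328


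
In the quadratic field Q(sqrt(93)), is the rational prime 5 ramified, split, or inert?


K = Q(sqrt(93)). Since d mod 4 = 1, disc(K) = 93.
Check p | disc: 93 mod 5 = 3.
p does not divide disc. Compute Legendre symbol (d/p):
3^((5-1)/2) mod 5 = -1
(d/p) = -1, so p is inert: (p) stays prime with e=1, f=2, g=1.
Therefore p is inert.

inert


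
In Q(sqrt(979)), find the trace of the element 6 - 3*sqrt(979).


Tr(a + b*sqrt(d)) = (a + b*sqrt(d)) + (a - b*sqrt(d)) = 2a
= 2 * (6)
= 12

12


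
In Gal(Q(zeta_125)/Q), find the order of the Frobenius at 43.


The Frobenius at p in Gal(Q(zeta_n)/Q) = (Z/nZ)* is the class of p, so its order is ord_125(43), the smallest k >= 1 with 43^k = 1 mod 125.
n = 125 = 5^3, phi(125) = 100; the order divides phi(n).
Divisors of 100: 1, 2, 4, 5, 10, 20, 25, 50, 100
Repeated squaring mod 125: 43^1 = 43, 43^2 = 99, 43^4 = 51, 43^8 = 101, 43^16 = 76, 43^32 = 26, 43^64 = 51
Test divisors in increasing order:
  k=1: 43^1 = 43 mod 125
  k=2: 43^2 = 99 mod 125
  k=4: 43^4 = 51 mod 125
  k=5: 43^5 = 51 * 43 = 68 mod 125
  k=10: 43^10 = 101 * 99 = 124 mod 125
  k=20: 43^20 = 76 * 51 = 1 mod 125  <- first divisor giving 1
Order = 20

20


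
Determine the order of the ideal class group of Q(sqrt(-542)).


K = Q(sqrt(-542)). d mod 4 = 2, so D = disc(K) = 4d = -2168
h(K) equals the number of primitive reduced positive-definite forms (a, b, c) = a*x^2 + b*x*y + c*y^2 with b^2 - 4ac = D,
where reduced means |b| <= a <= c, with b >= 0 whenever |b| = a or a = c, and primitive means gcd(a, b, c) = 1.
Reduced forces 3a^2 <= |D| = 2168, so 1 <= a <= 26; b must have the parity of D, and c = (b^2 - D)/(4a) must be an integer >= a.
Enumerate a = 1..26, b in [-a, a]:
  a=1: (1, 0, 542)  [1]
  a=2: (2, 0, 271)  [1]
  a=3: (3, -2, 181), (3, 2, 181)  [2]
  a=4..5: none
  a=6: (6, -4, 91), (6, 4, 91)  [2]
  a=7: (7, -4, 78), (7, 4, 78)  [2]
  a=8: none
  a=9: (9, -8, 62), (9, 8, 62)  [2]
  a=10..12: none
  a=13: (13, -4, 42), (13, 4, 42)  [2]
  a=14: (14, -4, 39), (14, 4, 39)  [2]
  a=15..16: none
  a=17: (17, -12, 34), (17, 12, 34)  [2]
  a=18: (18, -8, 31), (18, 8, 31)  [2]
  a=19: (19, -6, 29), (19, 6, 29)  [2]
  a=20: none
  a=21: (21, -10, 27), (21, -4, 26), (21, 4, 26), (21, 10, 27)  [4]
  a=22..26: none
Total reduced forms: 1 + 1 + 2 + 2 + 2 + 2 + 2 + 2 + 2 + 2 + 2 + 4 = 24
h = 24

24


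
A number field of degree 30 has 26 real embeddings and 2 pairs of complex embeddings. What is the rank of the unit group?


By Dirichlet's unit theorem:
rank = r1 + r2 - 1
= 26 + 2 - 1
= 27

27


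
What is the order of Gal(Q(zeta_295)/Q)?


|Gal(Q(zeta_295)/Q)| = phi(295)
= 232

232


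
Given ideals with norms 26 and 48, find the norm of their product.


N(IJ) = N(I) * N(J)
= 26 * 48
= 1248

1248


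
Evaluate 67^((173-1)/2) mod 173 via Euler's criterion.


p = 173 is prime and the exponent is (p-1)/2 = 86, so by Euler's criterion 67^86 = (67/173) = +1 or -1 mod 173.
Compute by square-and-multiply:
  86 = 64 + 16 + 4 + 2 (binary 1010110)
  Repeated squaring mod 173: 67^1 = 67, 67^2 = 164, 67^4 = 81, 67^8 = 160, 67^16 = 169, 67^32 = 16, 67^64 = 83
  67^86 = 67^64 * 67^16 * 67^4 * 67^2 = 83 * 169 * 81 * 164 mod 173
    83 * 169 = 14027 = 14 mod 173
    14 * 81 = 1134 = 96 mod 173
    96 * 164 = 15744 = 1 mod 173
  67^86 = 1 mod 173
Result 1: 67 is a quadratic residue mod 173.
67^86 mod 173 = 1

1


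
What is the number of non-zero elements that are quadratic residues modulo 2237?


For prime p, the number of non-zero quadratic residues is (p-1)/2.
= (2237-1)/2
= 1118

1118


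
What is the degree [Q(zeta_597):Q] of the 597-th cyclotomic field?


The degree equals Euler's totient phi(597).
597 = 3 * 199
phi(597) = 396

396


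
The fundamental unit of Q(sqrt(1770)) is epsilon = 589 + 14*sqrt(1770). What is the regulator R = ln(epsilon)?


epsilon = 589 + 14*sqrt(1770)
= 1177.9992
R = ln(1177.9992)
= 7.0716

7.0716


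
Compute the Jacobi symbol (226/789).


Compute (226/789) via quadratic reciprocity:
  pull out 2: (2/789) = -1  (since 789 mod 8 = 5)
  reciprocity: (113/789) -> +(789/113)
  reduce: (111/113)
  reciprocity: (111/113) -> +(113/111)
  reduce: (2/111)
  pull out 2: (2/111) = +1  (since 111 mod 8 = 7)
  (1/111) = 1
Product of signs = -1

-1


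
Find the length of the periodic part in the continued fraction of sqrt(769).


Run the CF algorithm for sqrt(769).
a_0 = floor(sqrt(769)) = 27; set m_0=0, q_0=1.
Recurrence: m' = q*a - m,  q' = (d - m'^2)/q,  a' = floor((a_0 + m')/q').
  step 1: m=27, q=40, a=1
  step 2: m=13, q=15, a=2
  step 3: m=17, q=32, a=1
  step 4: m=15, q=17, a=2
  step 5: m=19, q=24, a=1
  step 6: m=5, q=31, a=1
  step 7: m=26, q=3, a=17
  step 8: m=25, q=48, a=1
  step 9: m=23, q=5, a=10
  step 10: m=27, q=8, a=6
  step 11: m=21, q=41, a=1
  step 12: m=20, q=9, a=5
  step 13: m=25, q=16, a=3
  step 14: m=23, q=15, a=3
  step 15: m=22, q=19, a=2
  step 16: m=16, q=27, a=1
  step 17: m=11, q=24, a=1
  step 18: m=13, q=25, a=1
  step 19: m=12, q=25, a=1
  step 20: m=13, q=24, a=1
  step 21: m=11, q=27, a=1
  step 22: m=16, q=19, a=2
  step 23: m=22, q=15, a=3
  step 24: m=23, q=16, a=3
  step 25: m=25, q=9, a=5
  step 26: m=20, q=41, a=1
  step 27: m=21, q=8, a=6
  step 28: m=27, q=5, a=10
  step 29: m=23, q=48, a=1
  step 30: m=25, q=3, a=17
  step 31: m=26, q=31, a=1
  step 32: m=5, q=24, a=1
  step 33: m=19, q=17, a=2
  step 34: m=15, q=32, a=1
  step 35: m=17, q=15, a=2
  step 36: m=13, q=40, a=1
  step 37: m=27, q=1, a=54
a_37 = 2*a_0 = 54, so the period closes here.
sqrt(769) = [27; 1, 2, 1, 2, 1, 1, 17, 1, 10, 6, 1, 5, 3, 3, 2, 1, 1, 1, 1, 1, 1, 2, 3, 3, 5, 1, 6, 10, 1, 17, 1, 1, 2, 1, 2, 1, 54]
Period length = 37

37


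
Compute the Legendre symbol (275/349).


p = 349 is prime, so compute (275/349) with the reciprocity algorithm (Jacobi-symbol steps: pull out 2s via (2/n), flip via reciprocity, reduce):
  reciprocity: (275/349) -> +(349/275)
  reduce: (74/275)
  pull out 2: (2/275) = -1  (since 275 mod 8 = 3)
  reciprocity: (37/275) -> +(275/37)
  reduce: (16/37)
  pull out 2: (2/37) = -1  (since 37 mod 8 = 5)
  pull out 2: (2/37) = -1  (since 37 mod 8 = 5)
  pull out 2: (2/37) = -1  (since 37 mod 8 = 5)
  pull out 2: (2/37) = -1  (since 37 mod 8 = 5)
  (1/37) = 1
Product of signs = -1
(275/349) = -1

-1
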